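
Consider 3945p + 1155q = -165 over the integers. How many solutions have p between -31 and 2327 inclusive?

gcd(3945, 1155):
  3945 = 3×1155 + 480
  1155 = 2×480 + 195
  480 = 2×195 + 90
  195 = 2×90 + 15
  90 = 6×15
so gcd(3945, 1155) = 15.
Back-substitute for Bézout coefficients:
  15 = 195 - 2×90
  ... = 3945×(-12) + 1155×(41)
Scale by -11: particular solution (132, -451); reduce p mod 77: (55, -188).
General solution: p = 55 + 77t, q = -188 - 263t for integer t.
-31 ≤ 55 + 77t ≤ 2327 gives t ∈ [-1, 29], which is 31 values.

31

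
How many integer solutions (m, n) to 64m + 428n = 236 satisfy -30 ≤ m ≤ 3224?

gcd(428, 64) = 4  (428 = 6*64 + 44, 64 = 1*44 + 20, 44 = 2*20 + 4, 20 = 5*4).
Back-substituting, 64*(-20) + 428*(3) = 4.
Scale by 59: particular solution (-1180, 177); reduce m mod 107: (104, -15).
General solution: m = 104 + 107t, n = -15 - 16t for integer t.
-30 ≤ 104 + 107t ≤ 3224 gives t ∈ [-1, 29], which is 31 values.

31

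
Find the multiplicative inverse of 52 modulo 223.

193

gcd(223, 52) = 1.
By Bézout, 52·(-30) + 223·(7) = 1.
So 52·-30 ≡ 1 (mod 223), and -30 mod 223 = 193.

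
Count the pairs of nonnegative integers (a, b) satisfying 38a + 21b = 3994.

gcd(38, 21):
  38 = 1*21 + 17
  21 = 1*17 + 4
  17 = 4*4 + 1
  4 = 4*1
so gcd(38, 21) = 1.
Back-substitute for Bézout coefficients:
  1 = 17 - 4*4
  ... = 38*(5) + 21*(-9)
Scale by 3994: one solution is (19970, -35946). Reduce a mod 21: (20, 154).
General: a = 20 + 21t, b = 154 - 38t.
a ≥ 0 ⇒ t ≥ 0; b ≥ 0 ⇒ t ≤ 4. So t ∈ [0, 4]: 5 solutions.

5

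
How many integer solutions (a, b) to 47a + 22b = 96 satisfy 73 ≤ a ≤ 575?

23

gcd(47, 22) = 1  (47 = 2×22 + 3, 22 = 7×3 + 1, 3 = 3×1).
Back-substituting, 47×(-7) + 22×(15) = 1.
Scale by 96: particular solution (-672, 1440); reduce a mod 22: (10, -17).
General solution: a = 10 + 22t, b = -17 - 47t for integer t.
73 ≤ 10 + 22t ≤ 575 gives t ∈ [3, 25], which is 23 values.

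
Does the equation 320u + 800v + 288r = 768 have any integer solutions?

yes

gcd(800, 320) = 160.
gcd(160, 288) = 32.
32 divides 768, so integer solutions exist.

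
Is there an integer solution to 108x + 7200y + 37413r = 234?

gcd(7200, 108) = 36  (7200 = 66·108 + 72, 108 = 1·72 + 36, 72 = 2·36).
gcd(36, 37413) = 9.
9 divides 234, so integer solutions exist.

yes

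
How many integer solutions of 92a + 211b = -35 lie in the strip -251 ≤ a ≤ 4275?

gcd(211, 92) = 1  (211 = 2*92 + 27, 92 = 3*27 + 11, 27 = 2*11 + 5, 11 = 2*5 + 1, 5 = 5*1).
Back-substituting, 92*(39) + 211*(-17) = 1.
Scale by -35: particular solution (-1365, 595); reduce a mod 211: (112, -49).
General solution: a = 112 + 211t, b = -49 - 92t for integer t.
-251 ≤ 112 + 211t ≤ 4275 gives t ∈ [-1, 19], which is 21 values.

21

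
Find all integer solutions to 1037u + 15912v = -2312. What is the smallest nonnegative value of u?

gcd(15912, 1037) = 17  (15912 = 15*1037 + 357, 1037 = 2*357 + 323, 357 = 1*323 + 34, 323 = 9*34 + 17, 34 = 2*17).
17 divides -2312, so solutions exist.
Back-substituting, 1037*(445) + 15912*(-29) = 17.
Scale by -2312/17 = -136: (u₀, v₀) = (-60520, 3944).
General solution: u = -60520 + 936t, v = 3944 - 61t for integer t.
u ≥ 0: smallest is -60520 mod 936 = 320 (at t = 65), with v = -21.

320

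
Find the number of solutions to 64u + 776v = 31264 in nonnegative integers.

5

gcd(776, 64):
  776 = 12×64 + 8
  64 = 8×8
so gcd(776, 64) = 8.
Back-substitute for Bézout coefficients:
  8 = 776 - 12×64
  ... = 64×(-12) + 776×(1)
Scale by 3908: one solution is (-46896, 3908). Reduce u mod 97: (52, 36).
General: u = 52 + 97t, v = 36 - 8t.
u ≥ 0 ⇒ t ≥ 0; v ≥ 0 ⇒ t ≤ 4. So t ∈ [0, 4]: 5 solutions.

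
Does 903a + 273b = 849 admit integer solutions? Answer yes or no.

gcd(903, 273) = 21.
21 does not divide 849 (remainder 9), so no integer solutions.

no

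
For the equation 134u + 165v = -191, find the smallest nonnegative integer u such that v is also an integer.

86

gcd(165, 134) = 1.
1 divides -191, so solutions exist.
By Bézout, 134×(-16) + 165×(13) = 1.
Scale by -191/1 = -191: (u₀, v₀) = (3056, -2483).
General solution: u = 3056 + 165t, v = -2483 - 134t for integer t.
u ≥ 0: smallest is 3056 mod 165 = 86 (at t = -18), with v = -71.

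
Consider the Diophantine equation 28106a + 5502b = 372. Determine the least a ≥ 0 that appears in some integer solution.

813

gcd(28106, 5502) = 2  (28106 = 5*5502 + 596, 5502 = 9*596 + 138, 596 = 4*138 + 44, 138 = 3*44 + 6, 44 = 7*6 + 2, 6 = 3*2).
2 divides 372, so solutions exist.
Back-substituting, 28106*(877) + 5502*(-4480) = 2.
Scale by 372/2 = 186: (a₀, b₀) = (163122, -833280).
General solution: a = 163122 + 2751t, b = -833280 - 14053t for integer t.
a ≥ 0: smallest is 163122 mod 2751 = 813 (at t = -59), with b = -4153.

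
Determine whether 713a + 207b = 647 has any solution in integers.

no

gcd(713, 207) = 23  (713 = 3*207 + 92, 207 = 2*92 + 23, 92 = 4*23).
23 does not divide 647 (remainder 3), so no integer solutions.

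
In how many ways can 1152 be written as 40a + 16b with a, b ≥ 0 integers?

gcd(40, 16):
  40 = 2*16 + 8
  16 = 2*8
so gcd(40, 16) = 8.
Back-substitute for Bézout coefficients:
  8 = 40 - 2*16
  ... = 40*(1) + 16*(-2)
Scale by 144: one solution is (144, -288). Reduce a mod 2: (0, 72).
General: a = 0 + 2t, b = 72 - 5t.
a ≥ 0 ⇒ t ≥ 0; b ≥ 0 ⇒ t ≤ 14. So t ∈ [0, 14]: 15 solutions.

15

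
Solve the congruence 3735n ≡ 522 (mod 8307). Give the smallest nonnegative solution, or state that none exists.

gcd(8307, 3735) = 9.
9 divides 522, so solutions exist.
By Bézout, 3735*(129) + 8307*(-58) = 9.
So 3735*(129) ≡ 9 (mod 8307); multiply by 58: n ≡ 7482 (mod 923).
Smallest nonnegative: n = 7482 mod 923 = 98.

98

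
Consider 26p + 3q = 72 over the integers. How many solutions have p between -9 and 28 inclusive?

gcd(26, 3) = 1  (26 = 8·3 + 2, 3 = 1·2 + 1, 2 = 2·1).
Back-substituting, 26·(-1) + 3·(9) = 1.
Scale by 72: particular solution (-72, 648); reduce p mod 3: (0, 24).
General solution: p = 0 + 3t, q = 24 - 26t for integer t.
-9 ≤ 0 + 3t ≤ 28 gives t ∈ [-3, 9], which is 13 values.

13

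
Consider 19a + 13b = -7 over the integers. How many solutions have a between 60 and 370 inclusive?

24

gcd(19, 13) = 1.
By Bézout, 19·(-2) + 13·(3) = 1.
Particular solution: (1, -2).
General solution: a = 1 + 13t, b = -2 - 19t for integer t.
60 ≤ 1 + 13t ≤ 370 gives t ∈ [5, 28], which is 24 values.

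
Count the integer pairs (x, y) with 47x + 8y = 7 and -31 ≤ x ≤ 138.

gcd(47, 8) = 1.
By Bézout, 47*(-1) + 8*(6) = 1.
Particular solution: (1, -5).
General solution: x = 1 + 8t, y = -5 - 47t for integer t.
-31 ≤ 1 + 8t ≤ 138 gives t ∈ [-4, 17], which is 22 values.

22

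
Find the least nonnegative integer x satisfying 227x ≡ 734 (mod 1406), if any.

1242

gcd(1406, 227):
  1406 = 6·227 + 44
  227 = 5·44 + 7
  44 = 6·7 + 2
  7 = 3·2 + 1
  2 = 2·1
so gcd(1406, 227) = 1.
1 divides 734, so solutions exist.
Back-substitute for Bézout coefficients:
  1 = 7 - 3·2
  ... = 227·(607) + 1406·(-98)
So 227·(607) ≡ 1 (mod 1406); multiply by 734: x ≡ 445538 (mod 1406).
Smallest nonnegative: x = 445538 mod 1406 = 1242.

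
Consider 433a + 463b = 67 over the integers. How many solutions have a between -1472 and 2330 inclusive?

gcd(463, 433):
  463 = 1×433 + 30
  433 = 14×30 + 13
  30 = 2×13 + 4
  13 = 3×4 + 1
  4 = 4×1
so gcd(463, 433) = 1.
Back-substitute for Bézout coefficients:
  1 = 13 - 3×4
  ... = 433×(108) + 463×(-101)
Scale by 67: particular solution (7236, -6767); reduce a mod 463: (291, -272).
General solution: a = 291 + 463t, b = -272 - 433t for integer t.
-1472 ≤ 291 + 463t ≤ 2330 gives t ∈ [-3, 4], which is 8 values.

8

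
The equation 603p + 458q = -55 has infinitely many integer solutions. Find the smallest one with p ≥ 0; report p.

gcd(603, 458):
  603 = 1×458 + 145
  458 = 3×145 + 23
  145 = 6×23 + 7
  23 = 3×7 + 2
  7 = 3×2 + 1
  2 = 2×1
so gcd(603, 458) = 1.
1 divides -55, so solutions exist.
Back-substitute for Bézout coefficients:
  1 = 7 - 3×2
  ... = 603×(199) + 458×(-262)
Scale by -55/1 = -55: (p₀, q₀) = (-10945, 14410).
General solution: p = -10945 + 458t, q = 14410 - 603t for integer t.
p ≥ 0: smallest is -10945 mod 458 = 47 (at t = 24), with q = -62.

47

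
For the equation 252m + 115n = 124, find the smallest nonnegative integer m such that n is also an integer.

37

gcd(252, 115):
  252 = 2*115 + 22
  115 = 5*22 + 5
  22 = 4*5 + 2
  5 = 2*2 + 1
  2 = 2*1
so gcd(252, 115) = 1.
1 divides 124, so solutions exist.
Back-substitute for Bézout coefficients:
  1 = 5 - 2*2
  ... = 252*(-47) + 115*(103)
Scale by 124/1 = 124: (m₀, n₀) = (-5828, 12772).
General solution: m = -5828 + 115t, n = 12772 - 252t for integer t.
m ≥ 0: smallest is -5828 mod 115 = 37 (at t = 51), with n = -80.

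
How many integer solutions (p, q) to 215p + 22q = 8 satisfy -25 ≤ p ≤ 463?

gcd(215, 22) = 1.
By Bézout, 215×(-9) + 22×(88) = 1.
Particular solution: (16, -156).
General solution: p = 16 + 22t, q = -156 - 215t for integer t.
-25 ≤ 16 + 22t ≤ 463 gives t ∈ [-1, 20], which is 22 values.

22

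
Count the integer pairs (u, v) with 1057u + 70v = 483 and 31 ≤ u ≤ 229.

20

gcd(1057, 70) = 7  (1057 = 15*70 + 7, 70 = 10*7).
Back-substituting, 1057*(1) + 70*(-15) = 7.
Scale by 69: particular solution (69, -1035); reduce u mod 10: (9, -129).
General solution: u = 9 + 10t, v = -129 - 151t for integer t.
31 ≤ 9 + 10t ≤ 229 gives t ∈ [3, 22], which is 20 values.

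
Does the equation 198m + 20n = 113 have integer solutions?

no

gcd(198, 20):
  198 = 9×20 + 18
  20 = 1×18 + 2
  18 = 9×2
so gcd(198, 20) = 2.
2 does not divide 113 (remainder 1), so no integer solutions.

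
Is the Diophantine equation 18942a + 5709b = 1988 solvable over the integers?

gcd(18942, 5709) = 33  (18942 = 3·5709 + 1815, 5709 = 3·1815 + 264, 1815 = 6·264 + 231, 264 = 1·231 + 33, 231 = 7·33).
33 does not divide 1988 (remainder 8), so no integer solutions.

no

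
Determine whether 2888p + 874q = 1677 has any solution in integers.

gcd(2888, 874) = 38.
38 does not divide 1677 (remainder 5), so no integer solutions.

no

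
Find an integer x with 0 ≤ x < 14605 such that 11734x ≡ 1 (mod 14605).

12794

gcd(14605, 11734):
  14605 = 1*11734 + 2871
  11734 = 4*2871 + 250
  2871 = 11*250 + 121
  250 = 2*121 + 8
  121 = 15*8 + 1
  8 = 8*1
so gcd(14605, 11734) = 1.
Back-substitute for Bézout coefficients:
  1 = 121 - 15*8
  ... = 11734*(-1811) + 14605*(1455)
So 11734*-1811 ≡ 1 (mod 14605), and -1811 mod 14605 = 12794.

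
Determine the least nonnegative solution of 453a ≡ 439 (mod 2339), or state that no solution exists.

1772

gcd(2339, 453) = 1.
1 divides 439, so solutions exist.
By Bézout, 453*(1043) + 2339*(-202) = 1.
So 453*(1043) ≡ 1 (mod 2339); multiply by 439: a ≡ 457877 (mod 2339).
Smallest nonnegative: a = 457877 mod 2339 = 1772.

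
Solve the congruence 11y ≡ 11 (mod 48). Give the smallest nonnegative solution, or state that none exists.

1

gcd(48, 11):
  48 = 4·11 + 4
  11 = 2·4 + 3
  4 = 1·3 + 1
  3 = 3·1
so gcd(48, 11) = 1.
1 divides 11, so solutions exist.
Back-substitute for Bézout coefficients:
  1 = 4 - 1·3
  ... = 11·(-13) + 48·(3)
So 11·(-13) ≡ 1 (mod 48); multiply by 11: y ≡ -143 (mod 48).
Smallest nonnegative: y = -143 mod 48 = 1.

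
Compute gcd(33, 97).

gcd(97, 33) = 1  (97 = 2×33 + 31, 33 = 1×31 + 2, 31 = 15×2 + 1, 2 = 2×1).

1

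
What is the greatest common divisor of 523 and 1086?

1

gcd(1086, 523):
  1086 = 2·523 + 40
  523 = 13·40 + 3
  40 = 13·3 + 1
  3 = 3·1
so gcd(1086, 523) = 1.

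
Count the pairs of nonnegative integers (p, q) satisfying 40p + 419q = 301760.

gcd(419, 40):
  419 = 10×40 + 19
  40 = 2×19 + 2
  19 = 9×2 + 1
  2 = 2×1
so gcd(419, 40) = 1.
Back-substitute for Bézout coefficients:
  1 = 19 - 9×2
  ... = 40×(-199) + 419×(19)
Scale by 301760: one solution is (-60050240, 5733440). Reduce p mod 419: (2, 720).
General: p = 2 + 419t, q = 720 - 40t.
p ≥ 0 ⇒ t ≥ 0; q ≥ 0 ⇒ t ≤ 18. So t ∈ [0, 18]: 19 solutions.

19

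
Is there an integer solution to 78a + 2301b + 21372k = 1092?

yes

gcd(2301, 78) = 39.
gcd(39, 21372) = 39.
39 divides 1092, so integer solutions exist.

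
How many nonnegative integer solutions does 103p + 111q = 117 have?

gcd(111, 103) = 1.
By Bézout, 103*(-14) + 111*(13) = 1.
One solution: (27, -24).
General: p = 27 + 111t, q = -24 - 103t.
p ≥ 0 ⇒ t ≥ 0; q ≥ 0 ⇒ t ≤ -1. So t ∈ [0, -1]: 0 solutions.

0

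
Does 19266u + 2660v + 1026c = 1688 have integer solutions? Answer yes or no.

no

gcd(19266, 2660) = 38  (19266 = 7*2660 + 646, 2660 = 4*646 + 76, 646 = 8*76 + 38, 76 = 2*38).
gcd(38, 1026) = 38.
38 does not divide 1688 (remainder 16), so no integer solutions.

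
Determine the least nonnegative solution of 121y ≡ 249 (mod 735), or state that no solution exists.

gcd(735, 121):
  735 = 6×121 + 9
  121 = 13×9 + 4
  9 = 2×4 + 1
  4 = 4×1
so gcd(735, 121) = 1.
1 divides 249, so solutions exist.
Back-substitute for Bézout coefficients:
  1 = 9 - 2×4
  ... = 121×(-164) + 735×(27)
So 121×(-164) ≡ 1 (mod 735); multiply by 249: y ≡ -40836 (mod 735).
Smallest nonnegative: y = -40836 mod 735 = 324.

324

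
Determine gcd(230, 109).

gcd(230, 109) = 1  (230 = 2·109 + 12, 109 = 9·12 + 1, 12 = 12·1).

1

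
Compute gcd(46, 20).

2

gcd(46, 20):
  46 = 2·20 + 6
  20 = 3·6 + 2
  6 = 3·2
so gcd(46, 20) = 2.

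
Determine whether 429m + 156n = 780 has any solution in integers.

yes

gcd(429, 156) = 39.
39 divides 780, so integer solutions exist.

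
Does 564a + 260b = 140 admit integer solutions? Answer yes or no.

gcd(564, 260) = 4  (564 = 2*260 + 44, 260 = 5*44 + 40, 44 = 1*40 + 4, 40 = 10*4).
4 divides 140, so integer solutions exist.

yes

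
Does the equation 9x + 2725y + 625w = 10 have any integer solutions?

gcd(2725, 9):
  2725 = 302·9 + 7
  9 = 1·7 + 2
  7 = 3·2 + 1
  2 = 2·1
so gcd(2725, 9) = 1.
gcd(1, 625) = 1.
1 divides 10, so integer solutions exist.

yes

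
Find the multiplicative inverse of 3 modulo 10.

7

gcd(10, 3):
  10 = 3×3 + 1
  3 = 3×1
so gcd(10, 3) = 1.
Back-substitute for Bézout coefficients:
  1 = 10 - 3×3
  ... = 3×(-3) + 10×(1)
So 3×-3 ≡ 1 (mod 10), and -3 mod 10 = 7.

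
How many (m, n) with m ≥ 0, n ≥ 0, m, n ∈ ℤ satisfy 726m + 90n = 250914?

23

gcd(726, 90) = 6  (726 = 8×90 + 6, 90 = 15×6).
Back-substituting, 726×(1) + 90×(-8) = 6.
Scale by 41819: one solution is (41819, -334552). Reduce m mod 15: (14, 2675).
General: m = 14 + 15t, n = 2675 - 121t.
m ≥ 0 ⇒ t ≥ 0; n ≥ 0 ⇒ t ≤ 22. So t ∈ [0, 22]: 23 solutions.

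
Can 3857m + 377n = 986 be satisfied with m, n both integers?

yes

gcd(3857, 377) = 29  (3857 = 10×377 + 87, 377 = 4×87 + 29, 87 = 3×29).
29 divides 986, so integer solutions exist.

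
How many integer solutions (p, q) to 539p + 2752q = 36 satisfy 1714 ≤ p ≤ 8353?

gcd(2752, 539) = 1.
By Bézout, 539·(531) + 2752·(-104) = 1.
Particular solution: (2604, -510).
General solution: p = 2604 + 2752t, q = -510 - 539t for integer t.
1714 ≤ 2604 + 2752t ≤ 8353 gives t ∈ [0, 2], which is 3 values.

3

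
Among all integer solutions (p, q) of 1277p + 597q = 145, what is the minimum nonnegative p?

gcd(1277, 597):
  1277 = 2×597 + 83
  597 = 7×83 + 16
  83 = 5×16 + 3
  16 = 5×3 + 1
  3 = 3×1
so gcd(1277, 597) = 1.
1 divides 145, so solutions exist.
Back-substitute for Bézout coefficients:
  1 = 16 - 5×3
  ... = 1277×(-187) + 597×(400)
Scale by 145/1 = 145: (p₀, q₀) = (-27115, 58000).
General solution: p = -27115 + 597t, q = 58000 - 1277t for integer t.
p ≥ 0: smallest is -27115 mod 597 = 347 (at t = 46), with q = -742.

347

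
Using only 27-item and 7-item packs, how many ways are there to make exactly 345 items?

2

Need nonnegative integers with 27j + 7k = 345.
gcd(27, 7) = 1, and 27·(-1) + 7·(4) = 1.
So (j₀, k₀) = (-345, 1380); general j = -345 + 7t, k = 1380 - 27t.
j ≥ 0 ⇒ t ≥ 50; k ≥ 0 ⇒ t ≤ 51. That's 2 values of t.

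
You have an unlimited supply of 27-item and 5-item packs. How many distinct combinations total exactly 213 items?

Need nonnegative integers with 27j + 5k = 213.
gcd(27, 5) = 1, and 27·(-2) + 5·(11) = 1.
So (j₀, k₀) = (-426, 2343); general j = -426 + 5t, k = 2343 - 27t.
j ≥ 0 ⇒ t ≥ 86; k ≥ 0 ⇒ t ≤ 86. That's 1 value of t.

1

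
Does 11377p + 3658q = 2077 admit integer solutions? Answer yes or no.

yes

gcd(11377, 3658):
  11377 = 3×3658 + 403
  3658 = 9×403 + 31
  403 = 13×31
so gcd(11377, 3658) = 31.
31 divides 2077, so integer solutions exist.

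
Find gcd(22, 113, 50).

1

gcd(113, 22) = 1.
gcd(1, 50) = 1.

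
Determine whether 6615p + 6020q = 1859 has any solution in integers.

gcd(6615, 6020) = 35  (6615 = 1×6020 + 595, 6020 = 10×595 + 70, 595 = 8×70 + 35, 70 = 2×35).
35 does not divide 1859 (remainder 4), so no integer solutions.

no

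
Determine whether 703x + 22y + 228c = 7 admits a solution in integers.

gcd(703, 22):
  703 = 31·22 + 21
  22 = 1·21 + 1
  21 = 21·1
so gcd(703, 22) = 1.
gcd(1, 228) = 1.
1 divides 7, so integer solutions exist.

yes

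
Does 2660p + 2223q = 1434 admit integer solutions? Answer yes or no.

no

gcd(2660, 2223) = 19  (2660 = 1·2223 + 437, 2223 = 5·437 + 38, 437 = 11·38 + 19, 38 = 2·19).
19 does not divide 1434 (remainder 9), so no integer solutions.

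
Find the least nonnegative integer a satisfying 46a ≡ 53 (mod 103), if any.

gcd(103, 46):
  103 = 2*46 + 11
  46 = 4*11 + 2
  11 = 5*2 + 1
  2 = 2*1
so gcd(103, 46) = 1.
1 divides 53, so solutions exist.
Back-substitute for Bézout coefficients:
  1 = 11 - 5*2
  ... = 46*(-47) + 103*(21)
So 46*(-47) ≡ 1 (mod 103); multiply by 53: a ≡ -2491 (mod 103).
Smallest nonnegative: a = -2491 mod 103 = 84.

84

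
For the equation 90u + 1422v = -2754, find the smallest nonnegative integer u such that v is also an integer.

1

gcd(1422, 90):
  1422 = 15*90 + 72
  90 = 1*72 + 18
  72 = 4*18
so gcd(1422, 90) = 18.
18 divides -2754, so solutions exist.
Back-substitute for Bézout coefficients:
  18 = 90 - 1*72
  ... = 90*(16) + 1422*(-1)
Scale by -2754/18 = -153: (u₀, v₀) = (-2448, 153).
General solution: u = -2448 + 79t, v = 153 - 5t for integer t.
u ≥ 0: smallest is -2448 mod 79 = 1 (at t = 31), with v = -2.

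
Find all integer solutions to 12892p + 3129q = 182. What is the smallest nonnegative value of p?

gcd(12892, 3129) = 1  (12892 = 4*3129 + 376, 3129 = 8*376 + 121, 376 = 3*121 + 13, 121 = 9*13 + 4, 13 = 3*4 + 1, 4 = 4*1).
1 divides 182, so solutions exist.
Back-substituting, 12892*(724) + 3129*(-2983) = 1.
Scale by 182/1 = 182: (p₀, q₀) = (131768, -542906).
General solution: p = 131768 + 3129t, q = -542906 - 12892t for integer t.
p ≥ 0: smallest is 131768 mod 3129 = 350 (at t = -42), with q = -1442.

350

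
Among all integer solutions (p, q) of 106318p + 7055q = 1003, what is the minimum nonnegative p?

231

gcd(106318, 7055):
  106318 = 15*7055 + 493
  7055 = 14*493 + 153
  493 = 3*153 + 34
  153 = 4*34 + 17
  34 = 2*17
so gcd(106318, 7055) = 17.
17 divides 1003, so solutions exist.
Back-substitute for Bézout coefficients:
  17 = 153 - 4*34
  ... = 106318*(-186) + 7055*(2803)
Scale by 1003/17 = 59: (p₀, q₀) = (-10974, 165377).
General solution: p = -10974 + 415t, q = 165377 - 6254t for integer t.
p ≥ 0: smallest is -10974 mod 415 = 231 (at t = 27), with q = -3481.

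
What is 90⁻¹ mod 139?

gcd(139, 90):
  139 = 1*90 + 49
  90 = 1*49 + 41
  49 = 1*41 + 8
  41 = 5*8 + 1
  8 = 8*1
so gcd(139, 90) = 1.
Back-substitute for Bézout coefficients:
  1 = 41 - 5*8
  ... = 90*(17) + 139*(-11)
So 90*17 ≡ 1 (mod 139), and 17 mod 139 = 17.

17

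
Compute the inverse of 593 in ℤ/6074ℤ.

717

gcd(6074, 593) = 1  (6074 = 10×593 + 144, 593 = 4×144 + 17, 144 = 8×17 + 8, 17 = 2×8 + 1, 8 = 8×1).
Back-substituting, 593×(717) + 6074×(-70) = 1.
So 593×717 ≡ 1 (mod 6074), and 717 mod 6074 = 717.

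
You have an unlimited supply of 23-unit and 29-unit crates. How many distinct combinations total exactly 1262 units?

2

Need nonnegative integers with 23j + 29k = 1262.
gcd(23, 29) = 1, and 23·(-5) + 29·(4) = 1.
So (j₀, k₀) = (-6310, 5048); general j = -6310 + 29t, k = 5048 - 23t.
j ≥ 0 ⇒ t ≥ 218; k ≥ 0 ⇒ t ≤ 219. That's 2 values of t.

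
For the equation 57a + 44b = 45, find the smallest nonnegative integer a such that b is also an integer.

17

gcd(57, 44) = 1.
1 divides 45, so solutions exist.
By Bézout, 57·(17) + 44·(-22) = 1.
Scale by 45/1 = 45: (a₀, b₀) = (765, -990).
General solution: a = 765 + 44t, b = -990 - 57t for integer t.
a ≥ 0: smallest is 765 mod 44 = 17 (at t = -17), with b = -21.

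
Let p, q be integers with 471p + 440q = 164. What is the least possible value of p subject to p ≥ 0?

gcd(471, 440) = 1  (471 = 1×440 + 31, 440 = 14×31 + 6, 31 = 5×6 + 1, 6 = 6×1).
1 divides 164, so solutions exist.
Back-substituting, 471×(71) + 440×(-76) = 1.
Scale by 164/1 = 164: (p₀, q₀) = (11644, -12464).
General solution: p = 11644 + 440t, q = -12464 - 471t for integer t.
p ≥ 0: smallest is 11644 mod 440 = 204 (at t = -26), with q = -218.

204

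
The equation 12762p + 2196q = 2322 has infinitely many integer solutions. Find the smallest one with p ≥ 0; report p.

gcd(12762, 2196):
  12762 = 5·2196 + 1782
  2196 = 1·1782 + 414
  1782 = 4·414 + 126
  414 = 3·126 + 36
  126 = 3·36 + 18
  36 = 2·18
so gcd(12762, 2196) = 18.
18 divides 2322, so solutions exist.
Back-substitute for Bézout coefficients:
  18 = 126 - 3·36
  ... = 12762·(53) + 2196·(-308)
Scale by 2322/18 = 129: (p₀, q₀) = (6837, -39732).
General solution: p = 6837 + 122t, q = -39732 - 709t for integer t.
p ≥ 0: smallest is 6837 mod 122 = 5 (at t = -56), with q = -28.

5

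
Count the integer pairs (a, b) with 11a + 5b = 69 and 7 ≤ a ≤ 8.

0

gcd(11, 5):
  11 = 2×5 + 1
  5 = 5×1
so gcd(11, 5) = 1.
Back-substitute for Bézout coefficients:
  1 = 11 - 2×5
  ... = 11×(1) + 5×(-2)
Scale by 69: particular solution (69, -138); reduce a mod 5: (4, 5).
General solution: a = 4 + 5t, b = 5 - 11t for integer t.
7 ≤ 4 + 5t ≤ 8 gives t ∈ [1, 0], which is 0 values.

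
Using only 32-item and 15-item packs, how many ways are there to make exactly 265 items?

1

Need nonnegative integers with 32j + 15k = 265.
gcd(32, 15) = 1, and 32·(-7) + 15·(15) = 1.
So (j₀, k₀) = (-1855, 3975); general j = -1855 + 15t, k = 3975 - 32t.
j ≥ 0 ⇒ t ≥ 124; k ≥ 0 ⇒ t ≤ 124. That's 1 value of t.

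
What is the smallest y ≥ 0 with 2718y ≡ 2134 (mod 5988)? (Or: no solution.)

no solution

gcd(5988, 2718) = 6  (5988 = 2·2718 + 552, 2718 = 4·552 + 510, 552 = 1·510 + 42, 510 = 12·42 + 6, 42 = 7·6).
6 does not divide 2134, so the congruence has no solution.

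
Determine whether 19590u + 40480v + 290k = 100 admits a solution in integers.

gcd(40480, 19590):
  40480 = 2*19590 + 1300
  19590 = 15*1300 + 90
  1300 = 14*90 + 40
  90 = 2*40 + 10
  40 = 4*10
so gcd(40480, 19590) = 10.
gcd(10, 290) = 10.
10 divides 100, so integer solutions exist.

yes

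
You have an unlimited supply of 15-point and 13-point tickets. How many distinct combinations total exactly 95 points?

1

Need nonnegative integers with 15j + 13k = 95.
gcd(15, 13) = 1, and 15·(-6) + 13·(7) = 1.
So (j₀, k₀) = (-570, 665); general j = -570 + 13t, k = 665 - 15t.
j ≥ 0 ⇒ t ≥ 44; k ≥ 0 ⇒ t ≤ 44. That's 1 value of t.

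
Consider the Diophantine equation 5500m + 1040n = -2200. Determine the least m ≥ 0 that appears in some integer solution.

gcd(5500, 1040) = 20  (5500 = 5*1040 + 300, 1040 = 3*300 + 140, 300 = 2*140 + 20, 140 = 7*20).
20 divides -2200, so solutions exist.
Back-substituting, 5500*(7) + 1040*(-37) = 20.
Scale by -2200/20 = -110: (m₀, n₀) = (-770, 4070).
General solution: m = -770 + 52t, n = 4070 - 275t for integer t.
m ≥ 0: smallest is -770 mod 52 = 10 (at t = 15), with n = -55.

10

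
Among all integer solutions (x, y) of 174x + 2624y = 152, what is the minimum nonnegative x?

gcd(2624, 174) = 2.
2 divides 152, so solutions exist.
By Bézout, 174*(-377) + 2624*(25) = 2.
Scale by 152/2 = 76: (x₀, y₀) = (-28652, 1900).
General solution: x = -28652 + 1312t, y = 1900 - 87t for integer t.
x ≥ 0: smallest is -28652 mod 1312 = 212 (at t = 22), with y = -14.

212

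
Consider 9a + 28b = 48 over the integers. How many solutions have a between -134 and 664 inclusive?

gcd(28, 9) = 1  (28 = 3·9 + 1, 9 = 9·1).
Back-substituting, 9·(-3) + 28·(1) = 1.
Scale by 48: particular solution (-144, 48); reduce a mod 28: (24, -6).
General solution: a = 24 + 28t, b = -6 - 9t for integer t.
-134 ≤ 24 + 28t ≤ 664 gives t ∈ [-5, 22], which is 28 values.

28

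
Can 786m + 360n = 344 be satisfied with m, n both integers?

gcd(786, 360) = 6  (786 = 2·360 + 66, 360 = 5·66 + 30, 66 = 2·30 + 6, 30 = 5·6).
6 does not divide 344 (remainder 2), so no integer solutions.

no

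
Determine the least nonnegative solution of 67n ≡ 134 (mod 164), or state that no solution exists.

2

gcd(164, 67) = 1.
1 divides 134, so solutions exist.
By Bézout, 67·(71) + 164·(-29) = 1.
So 67·(71) ≡ 1 (mod 164); multiply by 134: n ≡ 9514 (mod 164).
Smallest nonnegative: n = 9514 mod 164 = 2.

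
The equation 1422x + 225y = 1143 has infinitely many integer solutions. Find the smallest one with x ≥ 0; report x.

19

gcd(1422, 225) = 9.
9 divides 1143, so solutions exist.
By Bézout, 1422×(-3) + 225×(19) = 9.
Scale by 1143/9 = 127: (x₀, y₀) = (-381, 2413).
General solution: x = -381 + 25t, y = 2413 - 158t for integer t.
x ≥ 0: smallest is -381 mod 25 = 19 (at t = 16), with y = -115.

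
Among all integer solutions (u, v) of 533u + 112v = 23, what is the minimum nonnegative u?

gcd(533, 112):
  533 = 4×112 + 85
  112 = 1×85 + 27
  85 = 3×27 + 4
  27 = 6×4 + 3
  4 = 1×3 + 1
  3 = 3×1
so gcd(533, 112) = 1.
1 divides 23, so solutions exist.
Back-substitute for Bézout coefficients:
  1 = 4 - 1×3
  ... = 533×(29) + 112×(-138)
Scale by 23/1 = 23: (u₀, v₀) = (667, -3174).
General solution: u = 667 + 112t, v = -3174 - 533t for integer t.
u ≥ 0: smallest is 667 mod 112 = 107 (at t = -5), with v = -509.

107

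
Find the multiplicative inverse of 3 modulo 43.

29

gcd(43, 3):
  43 = 14*3 + 1
  3 = 3*1
so gcd(43, 3) = 1.
Back-substitute for Bézout coefficients:
  1 = 43 - 14*3
  ... = 3*(-14) + 43*(1)
So 3*-14 ≡ 1 (mod 43), and -14 mod 43 = 29.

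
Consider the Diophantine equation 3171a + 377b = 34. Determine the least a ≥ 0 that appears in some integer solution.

44

gcd(3171, 377) = 1  (3171 = 8×377 + 155, 377 = 2×155 + 67, 155 = 2×67 + 21, 67 = 3×21 + 4, 21 = 5×4 + 1, 4 = 4×1).
1 divides 34, so solutions exist.
Back-substituting, 3171×(90) + 377×(-757) = 1.
Scale by 34/1 = 34: (a₀, b₀) = (3060, -25738).
General solution: a = 3060 + 377t, b = -25738 - 3171t for integer t.
a ≥ 0: smallest is 3060 mod 377 = 44 (at t = -8), with b = -370.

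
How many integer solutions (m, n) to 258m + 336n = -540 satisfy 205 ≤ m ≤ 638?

gcd(336, 258):
  336 = 1·258 + 78
  258 = 3·78 + 24
  78 = 3·24 + 6
  24 = 4·6
so gcd(336, 258) = 6.
Back-substitute for Bézout coefficients:
  6 = 78 - 3·24
  ... = 258·(-13) + 336·(10)
Scale by -90: particular solution (1170, -900); reduce m mod 56: (50, -40).
General solution: m = 50 + 56t, n = -40 - 43t for integer t.
205 ≤ 50 + 56t ≤ 638 gives t ∈ [3, 10], which is 8 values.

8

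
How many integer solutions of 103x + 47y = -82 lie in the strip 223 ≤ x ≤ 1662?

gcd(103, 47) = 1  (103 = 2*47 + 9, 47 = 5*9 + 2, 9 = 4*2 + 1, 2 = 2*1).
Back-substituting, 103*(21) + 47*(-46) = 1.
Scale by -82: particular solution (-1722, 3772); reduce x mod 47: (17, -39).
General solution: x = 17 + 47t, y = -39 - 103t for integer t.
223 ≤ 17 + 47t ≤ 1662 gives t ∈ [5, 35], which is 31 values.

31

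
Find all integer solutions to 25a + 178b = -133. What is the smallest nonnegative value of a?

gcd(178, 25) = 1.
1 divides -133, so solutions exist.
By Bézout, 25×(57) + 178×(-8) = 1.
Scale by -133/1 = -133: (a₀, b₀) = (-7581, 1064).
General solution: a = -7581 + 178t, b = 1064 - 25t for integer t.
a ≥ 0: smallest is -7581 mod 178 = 73 (at t = 43), with b = -11.

73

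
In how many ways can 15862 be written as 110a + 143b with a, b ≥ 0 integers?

gcd(143, 110):
  143 = 1*110 + 33
  110 = 3*33 + 11
  33 = 3*11
so gcd(143, 110) = 11.
Back-substitute for Bézout coefficients:
  11 = 110 - 3*33
  ... = 110*(4) + 143*(-3)
Scale by 1442: one solution is (5768, -4326). Reduce a mod 13: (9, 104).
General: a = 9 + 13t, b = 104 - 10t.
a ≥ 0 ⇒ t ≥ 0; b ≥ 0 ⇒ t ≤ 10. So t ∈ [0, 10]: 11 solutions.

11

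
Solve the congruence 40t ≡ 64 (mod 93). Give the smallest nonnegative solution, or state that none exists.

gcd(93, 40) = 1  (93 = 2·40 + 13, 40 = 3·13 + 1, 13 = 13·1).
1 divides 64, so solutions exist.
Back-substituting, 40·(7) + 93·(-3) = 1.
So 40·(7) ≡ 1 (mod 93); multiply by 64: t ≡ 448 (mod 93).
Smallest nonnegative: t = 448 mod 93 = 76.

76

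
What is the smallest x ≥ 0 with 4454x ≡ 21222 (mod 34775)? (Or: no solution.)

gcd(34775, 4454) = 1  (34775 = 7×4454 + 3597, 4454 = 1×3597 + 857, 3597 = 4×857 + 169, 857 = 5×169 + 12, 169 = 14×12 + 1, 12 = 12×1).
1 divides 21222, so solutions exist.
Back-substituting, 4454×(-2881) + 34775×(369) = 1.
So 4454×(-2881) ≡ 1 (mod 34775); multiply by 21222: x ≡ -61140582 (mod 34775).
Smallest nonnegative: x = -61140582 mod 34775 = 28643.

28643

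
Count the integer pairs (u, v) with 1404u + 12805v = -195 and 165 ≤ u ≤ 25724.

26

gcd(12805, 1404) = 13  (12805 = 9·1404 + 169, 1404 = 8·169 + 52, 169 = 3·52 + 13, 52 = 4·13).
Back-substituting, 1404·(-228) + 12805·(25) = 13.
Scale by -15: particular solution (3420, -375); reduce u mod 985: (465, -51).
General solution: u = 465 + 985t, v = -51 - 108t for integer t.
165 ≤ 465 + 985t ≤ 25724 gives t ∈ [0, 25], which is 26 values.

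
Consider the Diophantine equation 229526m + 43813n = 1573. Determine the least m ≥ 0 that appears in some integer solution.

3112

gcd(229526, 43813):
  229526 = 5×43813 + 10461
  43813 = 4×10461 + 1969
  10461 = 5×1969 + 616
  1969 = 3×616 + 121
  616 = 5×121 + 11
  121 = 11×11
so gcd(229526, 43813) = 11.
11 divides 1573, so solutions exist.
Back-substitute for Bézout coefficients:
  11 = 616 - 5×121
  ... = 229526×(356) + 43813×(-1865)
Scale by 1573/11 = 143: (m₀, n₀) = (50908, -266695).
General solution: m = 50908 + 3983t, n = -266695 - 20866t for integer t.
m ≥ 0: smallest is 50908 mod 3983 = 3112 (at t = -12), with n = -16303.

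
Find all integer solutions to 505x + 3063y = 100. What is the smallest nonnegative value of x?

910

gcd(3063, 505):
  3063 = 6*505 + 33
  505 = 15*33 + 10
  33 = 3*10 + 3
  10 = 3*3 + 1
  3 = 3*1
so gcd(3063, 505) = 1.
1 divides 100, so solutions exist.
Back-substitute for Bézout coefficients:
  1 = 10 - 3*3
  ... = 505*(928) + 3063*(-153)
Scale by 100/1 = 100: (x₀, y₀) = (92800, -15300).
General solution: x = 92800 + 3063t, y = -15300 - 505t for integer t.
x ≥ 0: smallest is 92800 mod 3063 = 910 (at t = -30), with y = -150.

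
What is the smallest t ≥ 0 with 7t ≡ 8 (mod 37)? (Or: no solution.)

17

gcd(37, 7):
  37 = 5×7 + 2
  7 = 3×2 + 1
  2 = 2×1
so gcd(37, 7) = 1.
1 divides 8, so solutions exist.
Back-substitute for Bézout coefficients:
  1 = 7 - 3×2
  ... = 7×(16) + 37×(-3)
So 7×(16) ≡ 1 (mod 37); multiply by 8: t ≡ 128 (mod 37).
Smallest nonnegative: t = 128 mod 37 = 17.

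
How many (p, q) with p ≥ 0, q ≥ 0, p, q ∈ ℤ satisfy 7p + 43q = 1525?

5

gcd(43, 7) = 1.
By Bézout, 7·(-6) + 43·(1) = 1.
One solution: (9, 34).
General: p = 9 + 43t, q = 34 - 7t.
p ≥ 0 ⇒ t ≥ 0; q ≥ 0 ⇒ t ≤ 4. So t ∈ [0, 4]: 5 solutions.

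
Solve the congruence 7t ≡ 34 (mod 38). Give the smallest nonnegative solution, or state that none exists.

gcd(38, 7):
  38 = 5·7 + 3
  7 = 2·3 + 1
  3 = 3·1
so gcd(38, 7) = 1.
1 divides 34, so solutions exist.
Back-substitute for Bézout coefficients:
  1 = 7 - 2·3
  ... = 7·(11) + 38·(-2)
So 7·(11) ≡ 1 (mod 38); multiply by 34: t ≡ 374 (mod 38).
Smallest nonnegative: t = 374 mod 38 = 32.

32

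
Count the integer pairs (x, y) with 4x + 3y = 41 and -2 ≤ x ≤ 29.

gcd(4, 3):
  4 = 1×3 + 1
  3 = 3×1
so gcd(4, 3) = 1.
Back-substitute for Bézout coefficients:
  1 = 4 - 1×3
  ... = 4×(1) + 3×(-1)
Scale by 41: particular solution (41, -41); reduce x mod 3: (2, 11).
General solution: x = 2 + 3t, y = 11 - 4t for integer t.
-2 ≤ 2 + 3t ≤ 29 gives t ∈ [-1, 9], which is 11 values.

11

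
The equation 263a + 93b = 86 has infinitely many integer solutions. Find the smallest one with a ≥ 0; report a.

76

gcd(263, 93):
  263 = 2×93 + 77
  93 = 1×77 + 16
  77 = 4×16 + 13
  16 = 1×13 + 3
  13 = 4×3 + 1
  3 = 3×1
so gcd(263, 93) = 1.
1 divides 86, so solutions exist.
Back-substitute for Bézout coefficients:
  1 = 13 - 4×3
  ... = 263×(29) + 93×(-82)
Scale by 86/1 = 86: (a₀, b₀) = (2494, -7052).
General solution: a = 2494 + 93t, b = -7052 - 263t for integer t.
a ≥ 0: smallest is 2494 mod 93 = 76 (at t = -26), with b = -214.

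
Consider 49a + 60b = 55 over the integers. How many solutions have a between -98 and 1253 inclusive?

gcd(60, 49) = 1  (60 = 1·49 + 11, 49 = 4·11 + 5, 11 = 2·5 + 1, 5 = 5·1).
Back-substituting, 49·(-11) + 60·(9) = 1.
Scale by 55: particular solution (-605, 495); reduce a mod 60: (55, -44).
General solution: a = 55 + 60t, b = -44 - 49t for integer t.
-98 ≤ 55 + 60t ≤ 1253 gives t ∈ [-2, 19], which is 22 values.

22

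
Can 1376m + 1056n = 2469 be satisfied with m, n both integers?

no

gcd(1376, 1056) = 32.
32 does not divide 2469 (remainder 5), so no integer solutions.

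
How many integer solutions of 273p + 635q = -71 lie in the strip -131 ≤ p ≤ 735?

gcd(635, 273):
  635 = 2·273 + 89
  273 = 3·89 + 6
  89 = 14·6 + 5
  6 = 1·5 + 1
  5 = 5·1
so gcd(635, 273) = 1.
Back-substitute for Bézout coefficients:
  1 = 6 - 1·5
  ... = 273·(107) + 635·(-46)
Scale by -71: particular solution (-7597, 3266); reduce p mod 635: (23, -10).
General solution: p = 23 + 635t, q = -10 - 273t for integer t.
-131 ≤ 23 + 635t ≤ 735 gives t ∈ [0, 1], which is 2 values.

2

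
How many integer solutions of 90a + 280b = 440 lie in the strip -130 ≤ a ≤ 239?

13

gcd(280, 90) = 10.
By Bézout, 90·(-3) + 280·(1) = 10.
Particular solution: (8, -1).
General solution: a = 8 + 28t, b = -1 - 9t for integer t.
-130 ≤ 8 + 28t ≤ 239 gives t ∈ [-4, 8], which is 13 values.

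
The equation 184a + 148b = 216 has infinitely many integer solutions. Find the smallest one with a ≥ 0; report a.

6

gcd(184, 148):
  184 = 1*148 + 36
  148 = 4*36 + 4
  36 = 9*4
so gcd(184, 148) = 4.
4 divides 216, so solutions exist.
Back-substitute for Bézout coefficients:
  4 = 148 - 4*36
  ... = 184*(-4) + 148*(5)
Scale by 216/4 = 54: (a₀, b₀) = (-216, 270).
General solution: a = -216 + 37t, b = 270 - 46t for integer t.
a ≥ 0: smallest is -216 mod 37 = 6 (at t = 6), with b = -6.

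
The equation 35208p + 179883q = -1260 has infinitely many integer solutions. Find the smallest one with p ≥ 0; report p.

9176

gcd(179883, 35208) = 9  (179883 = 5×35208 + 3843, 35208 = 9×3843 + 621, 3843 = 6×621 + 117, 621 = 5×117 + 36, 117 = 3×36 + 9, 36 = 4×9).
9 divides -1260, so solutions exist.
Back-substituting, 35208×(-4634) + 179883×(907) = 9.
Scale by -1260/9 = -140: (p₀, q₀) = (648760, -126980).
General solution: p = 648760 + 19987t, q = -126980 - 3912t for integer t.
p ≥ 0: smallest is 648760 mod 19987 = 9176 (at t = -32), with q = -1796.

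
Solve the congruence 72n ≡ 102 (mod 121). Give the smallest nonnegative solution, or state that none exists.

72

gcd(121, 72) = 1  (121 = 1*72 + 49, 72 = 1*49 + 23, 49 = 2*23 + 3, 23 = 7*3 + 2, 3 = 1*2 + 1, 2 = 2*1).
1 divides 102, so solutions exist.
Back-substituting, 72*(-42) + 121*(25) = 1.
So 72*(-42) ≡ 1 (mod 121); multiply by 102: n ≡ -4284 (mod 121).
Smallest nonnegative: n = -4284 mod 121 = 72.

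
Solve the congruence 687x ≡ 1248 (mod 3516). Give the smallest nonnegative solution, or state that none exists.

gcd(3516, 687) = 3  (3516 = 5*687 + 81, 687 = 8*81 + 39, 81 = 2*39 + 3, 39 = 13*3).
3 divides 1248, so solutions exist.
Back-substituting, 687*(-87) + 3516*(17) = 3.
So 687*(-87) ≡ 3 (mod 3516); multiply by 416: x ≡ -36192 (mod 1172).
Smallest nonnegative: x = -36192 mod 1172 = 140.

140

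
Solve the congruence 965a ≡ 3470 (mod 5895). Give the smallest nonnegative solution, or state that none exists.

700

gcd(5895, 965):
  5895 = 6×965 + 105
  965 = 9×105 + 20
  105 = 5×20 + 5
  20 = 4×5
so gcd(5895, 965) = 5.
5 divides 3470, so solutions exist.
Back-substitute for Bézout coefficients:
  5 = 105 - 5×20
  ... = 965×(-281) + 5895×(46)
So 965×(-281) ≡ 5 (mod 5895); multiply by 694: a ≡ -195014 (mod 1179).
Smallest nonnegative: a = -195014 mod 1179 = 700.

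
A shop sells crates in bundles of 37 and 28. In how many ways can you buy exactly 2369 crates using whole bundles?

Need nonnegative integers with 37j + 28k = 2369.
gcd(37, 28) = 1, and 37·(-3) + 28·(4) = 1.
So (j₀, k₀) = (-7107, 9476); general j = -7107 + 28t, k = 9476 - 37t.
j ≥ 0 ⇒ t ≥ 254; k ≥ 0 ⇒ t ≤ 256. That's 3 values of t.

3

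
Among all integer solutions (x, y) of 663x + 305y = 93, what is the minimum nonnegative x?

301

gcd(663, 305) = 1  (663 = 2*305 + 53, 305 = 5*53 + 40, 53 = 1*40 + 13, 40 = 3*13 + 1, 13 = 13*1).
1 divides 93, so solutions exist.
Back-substituting, 663*(-23) + 305*(50) = 1.
Scale by 93/1 = 93: (x₀, y₀) = (-2139, 4650).
General solution: x = -2139 + 305t, y = 4650 - 663t for integer t.
x ≥ 0: smallest is -2139 mod 305 = 301 (at t = 8), with y = -654.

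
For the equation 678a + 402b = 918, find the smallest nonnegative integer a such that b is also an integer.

31

gcd(678, 402) = 6  (678 = 1·402 + 276, 402 = 1·276 + 126, 276 = 2·126 + 24, 126 = 5·24 + 6, 24 = 4·6).
6 divides 918, so solutions exist.
Back-substituting, 678·(-16) + 402·(27) = 6.
Scale by 918/6 = 153: (a₀, b₀) = (-2448, 4131).
General solution: a = -2448 + 67t, b = 4131 - 113t for integer t.
a ≥ 0: smallest is -2448 mod 67 = 31 (at t = 37), with b = -50.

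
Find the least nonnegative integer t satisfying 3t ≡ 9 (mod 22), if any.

gcd(22, 3) = 1  (22 = 7×3 + 1, 3 = 3×1).
1 divides 9, so solutions exist.
Back-substituting, 3×(-7) + 22×(1) = 1.
So 3×(-7) ≡ 1 (mod 22); multiply by 9: t ≡ -63 (mod 22).
Smallest nonnegative: t = -63 mod 22 = 3.

3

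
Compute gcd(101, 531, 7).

gcd(531, 101) = 1.
gcd(1, 7) = 1.

1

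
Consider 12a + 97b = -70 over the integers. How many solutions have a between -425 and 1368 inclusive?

gcd(97, 12) = 1  (97 = 8·12 + 1, 12 = 12·1).
Back-substituting, 12·(-8) + 97·(1) = 1.
Scale by -70: particular solution (560, -70); reduce a mod 97: (75, -10).
General solution: a = 75 + 97t, b = -10 - 12t for integer t.
-425 ≤ 75 + 97t ≤ 1368 gives t ∈ [-5, 13], which is 19 values.

19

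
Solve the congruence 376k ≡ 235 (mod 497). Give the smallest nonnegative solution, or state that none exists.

187

gcd(497, 376) = 1  (497 = 1×376 + 121, 376 = 3×121 + 13, 121 = 9×13 + 4, 13 = 3×4 + 1, 4 = 4×1).
1 divides 235, so solutions exist.
Back-substituting, 376×(115) + 497×(-87) = 1.
So 376×(115) ≡ 1 (mod 497); multiply by 235: k ≡ 27025 (mod 497).
Smallest nonnegative: k = 27025 mod 497 = 187.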